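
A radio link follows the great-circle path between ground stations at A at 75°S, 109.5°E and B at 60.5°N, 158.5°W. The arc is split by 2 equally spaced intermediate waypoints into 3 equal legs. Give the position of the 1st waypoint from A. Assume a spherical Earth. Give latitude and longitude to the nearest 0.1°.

From cos δ = sin φ₁ sin φ₂ + cos φ₁ cos φ₂ cos Δλ, the central angle is δ ≈ 2.578 rad (147.7°).
Interpolate at f = 1/3 with slerp weights a = sin((1−f)δ)/sin δ ≈ 1.850, b = sin(fδ)/sin δ ≈ 1.417.
p = a·p₁ + b·p₂ ≈ (-0.809, 0.196, -0.554); φ = arcsin(p_z) ≈ -33.66°, λ = atan2(p_y, p_x) ≈ 166.40°.

≈ 33.7°S, 166.4°E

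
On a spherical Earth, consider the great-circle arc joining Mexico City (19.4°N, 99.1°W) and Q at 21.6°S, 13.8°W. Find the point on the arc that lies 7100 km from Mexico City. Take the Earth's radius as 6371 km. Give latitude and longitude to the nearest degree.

From cos δ = sin φ₁ sin φ₂ + cos φ₁ cos φ₂ cos Δλ, the central angle is δ ≈ 1.621 rad (92.9°). The total great-circle distance is δ·R ≈ 1.621 × 6371 ≈ 10329 km, so the target fraction is f = 7100/10329 ≈ 0.687.
Interpolate at f ≈ 0.687 with slerp weights a = sin((1−f)δ)/sin δ ≈ 0.486, b = sin(fδ)/sin δ ≈ 0.899.
p = a·p₁ + b·p₂ ≈ (0.739, -0.652, -0.169); φ = arcsin(p_z) ≈ -9.76°, λ = atan2(p_y, p_x) ≈ -41.42°.

≈ 10°S, 41°W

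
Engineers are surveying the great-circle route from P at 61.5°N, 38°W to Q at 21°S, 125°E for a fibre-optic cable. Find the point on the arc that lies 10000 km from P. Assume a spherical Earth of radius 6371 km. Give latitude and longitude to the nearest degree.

≈ 26°N, 115°E

Convert each endpoint to a unit vector on the sphere (x = cos φ cos λ, y = cos φ sin λ, z = sin φ).
The central angle between the endpoints is δ = arccos(p₁·p₂) ≈ 2.405 rad (137.8°). The total great-circle distance is δ·R ≈ 2.405 × 6371 ≈ 15324 km, so the target fraction is f = 10000/15324 ≈ 0.653.
Interpolate at f ≈ 0.653 with slerp weights a = sin((1−f)δ)/sin δ ≈ 1.104, b = sin(fδ)/sin δ ≈ 1.489.
p = a·p₁ + b·p₂ ≈ (-0.382, 0.814, 0.437); φ = arcsin(p_z) ≈ 25.91°, λ = atan2(p_y, p_x) ≈ 115.14°.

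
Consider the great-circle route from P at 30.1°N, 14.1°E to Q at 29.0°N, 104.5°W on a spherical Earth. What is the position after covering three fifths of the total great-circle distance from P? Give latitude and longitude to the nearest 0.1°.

≈ 46.9°N, 60.0°W

Write both endpoints as unit vectors p₁, p₂ with components (cos φ cos λ, cos φ sin λ, sin φ).
The central angle between the endpoints is δ = arccos(p₁·p₂) ≈ 1.690 rad (96.8°).
Interpolate at f = 3/5 with slerp weights a = sin((1−f)δ)/sin δ ≈ 0.630, b = sin(fδ)/sin δ ≈ 0.855.
p = a·p₁ + b·p₂ ≈ (0.342, -0.591, 0.731); φ = arcsin(p_z) ≈ 46.94°, λ = atan2(p_y, p_x) ≈ -59.99°.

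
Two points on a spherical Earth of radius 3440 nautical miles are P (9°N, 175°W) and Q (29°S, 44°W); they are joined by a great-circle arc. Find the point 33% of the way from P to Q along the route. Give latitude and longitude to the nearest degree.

≈ (13°S, 138°W)

Convert each endpoint to a unit vector on the sphere (x = cos φ cos λ, y = cos φ sin λ, z = sin φ).
The central angle between the endpoints is δ = arccos(p₁·p₂) ≈ 2.269 rad (130.0°).
Interpolate at f = 0.33 with slerp weights a = sin((1−f)δ)/sin δ ≈ 1.303, b = sin(fδ)/sin δ ≈ 0.888.
p = a·p₁ + b·p₂ ≈ (-0.724, -0.652, -0.227); φ = arcsin(p_z) ≈ -13.11°, λ = atan2(p_y, p_x) ≈ -137.98°.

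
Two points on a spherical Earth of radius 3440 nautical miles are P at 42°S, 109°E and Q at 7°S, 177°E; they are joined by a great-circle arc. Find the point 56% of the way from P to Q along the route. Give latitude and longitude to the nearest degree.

≈ 26°S, 152°E

Write both endpoints as unit vectors p₁, p₂ with components (cos φ cos λ, cos φ sin λ, sin φ).
The central angle between the endpoints is δ = arccos(p₁·p₂) ≈ 1.205 rad (69.0°).
Interpolate at f = 0.56 with slerp weights a = sin((1−f)δ)/sin δ ≈ 0.541, b = sin(fδ)/sin δ ≈ 0.669.
p = a·p₁ + b·p₂ ≈ (-0.794, 0.415, -0.444); φ = arcsin(p_z) ≈ -26.35°, λ = atan2(p_y, p_x) ≈ 152.39°.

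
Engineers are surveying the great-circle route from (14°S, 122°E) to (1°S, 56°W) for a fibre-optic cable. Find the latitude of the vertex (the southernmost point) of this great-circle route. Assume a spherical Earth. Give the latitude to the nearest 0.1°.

The great circle lies in the plane with unit normal n̂ = (p₁ × p₂)/|p₁ × p₂|.
Here n̂_z ≈ -0.130; the vertex latitude is φ_max = arccos|n̂_z| ≈ 82.5°.
Check via Clairaut: cos φ_max = |cos φ₁| · sin C = cos(14.0°)·sin(172.3°) ≈ 0.130, again giving ≈ 82.5°.

≈ 82.5°S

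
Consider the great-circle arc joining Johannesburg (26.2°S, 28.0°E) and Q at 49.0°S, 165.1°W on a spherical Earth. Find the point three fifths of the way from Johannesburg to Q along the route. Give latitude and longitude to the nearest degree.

The haversine formula gives a central angle δ ≈ 1.813 rad (103.9°) between the endpoints.
Interpolate at f = 3/5 with slerp weights a = sin((1−f)δ)/sin δ ≈ 0.683, b = sin(fδ)/sin δ ≈ 0.912.
p = a·p₁ + b·p₂ ≈ (-0.037, 0.134, -0.990); φ = arcsin(p_z) ≈ -82.01°, λ = atan2(p_y, p_x) ≈ 105.47°.

≈ 82°S, 105°E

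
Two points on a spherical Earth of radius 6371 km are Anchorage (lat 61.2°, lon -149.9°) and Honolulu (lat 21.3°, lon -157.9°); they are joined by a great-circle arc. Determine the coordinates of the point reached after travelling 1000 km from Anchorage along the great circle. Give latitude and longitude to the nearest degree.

≈ lat 52°, lon -153°

Convert each endpoint to a unit vector on the sphere (x = cos φ cos λ, y = cos φ sin λ, z = sin φ).
The central angle between the endpoints is δ = arccos(p₁·p₂) ≈ 0.703 rad (40.3°). The total great-circle distance is δ·R ≈ 0.703 × 6371 ≈ 4480 km, so the target fraction is f = 1000/4480 ≈ 0.223.
Interpolate at f ≈ 0.223 with slerp weights a = sin((1−f)δ)/sin δ ≈ 0.803, b = sin(fδ)/sin δ ≈ 0.242.
p = a·p₁ + b·p₂ ≈ (-0.543, -0.279, 0.792); φ = arcsin(p_z) ≈ 52.35°, λ = atan2(p_y, p_x) ≈ -152.84°.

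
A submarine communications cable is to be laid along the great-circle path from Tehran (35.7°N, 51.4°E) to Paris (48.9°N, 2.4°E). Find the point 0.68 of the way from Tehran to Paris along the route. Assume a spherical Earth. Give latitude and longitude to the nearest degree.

Convert each endpoint to a unit vector on the sphere (x = cos φ cos λ, y = cos φ sin λ, z = sin φ).
The central angle between the endpoints is δ = arccos(p₁·p₂) ≈ 0.660 rad (37.8°).
Interpolate at f = 0.68 with slerp weights a = sin((1−f)δ)/sin δ ≈ 0.342, b = sin(fδ)/sin δ ≈ 0.708.
p = a·p₁ + b·p₂ ≈ (0.638, 0.236, 0.733); φ = arcsin(p_z) ≈ 47.12°, λ = atan2(p_y, p_x) ≈ 20.34°.

≈ 47°N, 20°E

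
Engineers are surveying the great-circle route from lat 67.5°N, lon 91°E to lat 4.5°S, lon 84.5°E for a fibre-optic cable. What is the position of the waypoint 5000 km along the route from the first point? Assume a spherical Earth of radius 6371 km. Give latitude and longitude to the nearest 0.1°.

≈ lat 22.7°N, lon 85.8°E

The haversine formula gives a central angle δ ≈ 1.259 rad (72.1°) between the endpoints. The total great-circle distance is δ·R ≈ 1.259 × 6371 ≈ 8022 km, so the target fraction is f = 5000/8022 ≈ 0.623.
Interpolate at f ≈ 0.623 with slerp weights a = sin((1−f)δ)/sin δ ≈ 0.480, b = sin(fδ)/sin δ ≈ 0.742.
p = a·p₁ + b·p₂ ≈ (0.068, 0.920, 0.385); φ = arcsin(p_z) ≈ 22.65°, λ = atan2(p_y, p_x) ≈ 85.79°.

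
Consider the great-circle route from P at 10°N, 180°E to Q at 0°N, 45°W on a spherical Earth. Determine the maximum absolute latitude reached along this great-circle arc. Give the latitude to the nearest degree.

≈ 14°N

The great circle lies in the plane with unit normal n̂ = (p₁ × p₂)/|p₁ × p₂|.
Here n̂_z ≈ +0.970; the vertex latitude is φ_max = arccos|n̂_z| ≈ 14.0°.
Check via Clairaut: cos φ_max = |cos φ₁| · sin C = cos(10.0°)·sin(80.1°) ≈ 0.970, again giving ≈ 14.0°.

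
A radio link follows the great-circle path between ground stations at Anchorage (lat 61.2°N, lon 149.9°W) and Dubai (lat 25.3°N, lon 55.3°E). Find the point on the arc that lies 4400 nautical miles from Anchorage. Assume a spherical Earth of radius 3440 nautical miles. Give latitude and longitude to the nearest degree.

Convert each endpoint to a unit vector on the sphere (x = cos φ cos λ, y = cos φ sin λ, z = sin φ).
The central angle between the endpoints is δ = arccos(p₁·p₂) ≈ 1.590 rad (91.1°). The total great-circle distance is δ·R ≈ 1.590 × 3440 ≈ 5471 nmi, so the target fraction is f = 4400/5471 ≈ 0.804.
Interpolate at f ≈ 0.804 with slerp weights a = sin((1−f)δ)/sin δ ≈ 0.306, b = sin(fδ)/sin δ ≈ 0.958.
p = a·p₁ + b·p₂ ≈ (0.365, 0.638, 0.678); φ = arcsin(p_z) ≈ 42.68°, λ = atan2(p_y, p_x) ≈ 60.20°.

≈ lat 43°N, lon 60°E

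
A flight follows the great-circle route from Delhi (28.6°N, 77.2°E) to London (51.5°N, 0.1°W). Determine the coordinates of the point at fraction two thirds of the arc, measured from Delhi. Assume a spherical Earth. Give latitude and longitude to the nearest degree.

≈ 50°N, 32°E

Write both endpoints as unit vectors p₁, p₂ with components (cos φ cos λ, cos φ sin λ, sin φ).
The central angle between the endpoints is δ = arccos(p₁·p₂) ≈ 1.053 rad (60.3°).
Interpolate at f = 2/3 with slerp weights a = sin((1−f)δ)/sin δ ≈ 0.396, b = sin(fδ)/sin δ ≈ 0.743.
p = a·p₁ + b·p₂ ≈ (0.540, 0.338, 0.771); φ = arcsin(p_z) ≈ 50.45°, λ = atan2(p_y, p_x) ≈ 32.06°.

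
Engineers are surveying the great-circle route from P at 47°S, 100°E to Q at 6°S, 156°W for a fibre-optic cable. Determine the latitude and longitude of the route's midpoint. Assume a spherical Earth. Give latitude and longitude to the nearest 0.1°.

≈ 38.2°S, 165.4°E

The haversine formula gives a central angle δ ≈ 1.659 rad (95.0°) between the endpoints.
Interpolate at f = 1/2 with slerp weights a = sin((1−f)δ)/sin δ ≈ 0.740, b = sin(fδ)/sin δ ≈ 0.740.
p = a·p₁ + b·p₂ ≈ (-0.760, 0.198, -0.619); φ = arcsin(p_z) ≈ -38.23°, λ = atan2(p_y, p_x) ≈ 165.42°.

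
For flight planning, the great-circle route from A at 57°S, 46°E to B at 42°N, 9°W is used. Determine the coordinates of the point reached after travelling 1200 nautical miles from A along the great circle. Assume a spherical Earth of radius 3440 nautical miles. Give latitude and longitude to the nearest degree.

≈ 40°S, 29°E

Convert each endpoint to a unit vector on the sphere (x = cos φ cos λ, y = cos φ sin λ, z = sin φ).
The central angle between the endpoints is δ = arccos(p₁·p₂) ≈ 1.906 rad (109.2°). The total great-circle distance is δ·R ≈ 1.906 × 3440 ≈ 6557 nmi, so the target fraction is f = 1200/6557 ≈ 0.183.
Interpolate at f ≈ 0.183 with slerp weights a = sin((1−f)δ)/sin δ ≈ 1.059, b = sin(fδ)/sin δ ≈ 0.362.
p = a·p₁ + b·p₂ ≈ (0.666, 0.373, -0.646); φ = arcsin(p_z) ≈ -40.23°, λ = atan2(p_y, p_x) ≈ 29.23°.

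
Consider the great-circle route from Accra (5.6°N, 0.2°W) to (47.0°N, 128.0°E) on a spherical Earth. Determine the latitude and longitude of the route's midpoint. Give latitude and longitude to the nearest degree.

≈ (47°N, 43°E)

The haversine formula gives a central angle δ ≈ 1.927 rad (110.4°) between the endpoints.
Interpolate at f = 1/2 with slerp weights a = sin((1−f)δ)/sin δ ≈ 0.876, b = sin(fδ)/sin δ ≈ 0.876.
p = a·p₁ + b·p₂ ≈ (0.504, 0.468, 0.726); φ = arcsin(p_z) ≈ 46.56°, λ = atan2(p_y, p_x) ≈ 42.86°.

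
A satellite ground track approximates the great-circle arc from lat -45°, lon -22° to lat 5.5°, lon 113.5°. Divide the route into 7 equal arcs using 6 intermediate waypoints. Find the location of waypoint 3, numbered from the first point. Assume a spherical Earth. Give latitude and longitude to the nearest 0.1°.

From cos δ = sin φ₁ sin φ₂ + cos φ₁ cos φ₂ cos Δλ, the central angle is δ ≈ 2.177 rad (124.7°).
Interpolate at f = 3/7 with slerp weights a = sin((1−f)δ)/sin δ ≈ 1.152, b = sin(fδ)/sin δ ≈ 0.978.
p = a·p₁ + b·p₂ ≈ (0.368, 0.587, -0.721); φ = arcsin(p_z) ≈ -46.15°, λ = atan2(p_y, p_x) ≈ 57.96°.

≈ lat -46.2°, lon 58.0°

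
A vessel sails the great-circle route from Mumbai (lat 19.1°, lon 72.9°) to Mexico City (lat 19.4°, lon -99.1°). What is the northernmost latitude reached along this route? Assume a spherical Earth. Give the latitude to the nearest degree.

The great circle lies in the plane with unit normal n̂ = (p₁ × p₂)/|p₁ × p₂|.
Here n̂_z ≈ -0.196; the vertex latitude is φ_max = arccos|n̂_z| ≈ 78.7°.
Check via Clairaut: cos φ_max = |cos φ₁| · sin C = cos(19.1°)·sin(12.0°) ≈ 0.196, again giving ≈ 78.7°.

≈ 79°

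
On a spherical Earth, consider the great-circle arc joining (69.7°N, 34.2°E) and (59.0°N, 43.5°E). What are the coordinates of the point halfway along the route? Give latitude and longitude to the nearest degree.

Write both endpoints as unit vectors p₁, p₂ with components (cos φ cos λ, cos φ sin λ, sin φ).
The central angle between the endpoints is δ = arccos(p₁·p₂) ≈ 0.199 rad (11.4°).
Interpolate at f = 1/2 with slerp weights a = sin((1−f)δ)/sin δ ≈ 0.502, b = sin(fδ)/sin δ ≈ 0.502.
p = a·p₁ + b·p₂ ≈ (0.332, 0.276, 0.902); φ = arcsin(p_z) ≈ 64.42°, λ = atan2(p_y, p_x) ≈ 39.76°.

≈ (64°N, 40°E)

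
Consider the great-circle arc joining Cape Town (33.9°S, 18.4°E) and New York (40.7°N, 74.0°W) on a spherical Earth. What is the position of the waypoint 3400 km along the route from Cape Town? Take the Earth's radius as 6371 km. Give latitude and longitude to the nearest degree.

Convert each endpoint to a unit vector on the sphere (x = cos φ cos λ, y = cos φ sin λ, z = sin φ).
The central angle between the endpoints is δ = arccos(p₁·p₂) ≈ 1.971 rad (113.0°). The total great-circle distance is δ·R ≈ 1.971 × 6371 ≈ 12560 km, so the target fraction is f = 3400/12560 ≈ 0.271.
Interpolate at f ≈ 0.271 with slerp weights a = sin((1−f)δ)/sin δ ≈ 1.076, b = sin(fδ)/sin δ ≈ 0.552.
p = a·p₁ + b·p₂ ≈ (0.963, -0.121, -0.240); φ = arcsin(p_z) ≈ -13.89°, λ = atan2(p_y, p_x) ≈ -7.14°.

≈ (14°S, 7°W)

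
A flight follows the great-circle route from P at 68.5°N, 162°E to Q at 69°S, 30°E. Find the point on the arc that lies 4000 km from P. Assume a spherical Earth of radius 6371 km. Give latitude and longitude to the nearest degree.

≈ 42°N, 116°E

Convert each endpoint to a unit vector on the sphere (x = cos φ cos λ, y = cos φ sin λ, z = sin φ).
The central angle between the endpoints is δ = arccos(p₁·p₂) ≈ 2.846 rad (163.0°). The total great-circle distance is δ·R ≈ 2.846 × 6371 ≈ 18129 km, so the target fraction is f = 4000/18129 ≈ 0.221.
Interpolate at f ≈ 0.221 with slerp weights a = sin((1−f)δ)/sin δ ≈ 2.735, b = sin(fδ)/sin δ ≈ 2.014.
p = a·p₁ + b·p₂ ≈ (-0.328, 0.671, 0.665); φ = arcsin(p_z) ≈ 41.69°, λ = atan2(p_y, p_x) ≈ 116.10°.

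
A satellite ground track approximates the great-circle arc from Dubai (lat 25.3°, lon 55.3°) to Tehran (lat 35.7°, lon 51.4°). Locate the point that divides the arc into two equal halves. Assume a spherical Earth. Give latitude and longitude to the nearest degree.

≈ lat 31°, lon 53°

Convert each endpoint to a unit vector on the sphere (x = cos φ cos λ, y = cos φ sin λ, z = sin φ).
The central angle between the endpoints is δ = arccos(p₁·p₂) ≈ 0.191 rad (10.9°).
Interpolate at f = 1/2 with slerp weights a = sin((1−f)δ)/sin δ ≈ 0.502, b = sin(fδ)/sin δ ≈ 0.502.
p = a·p₁ + b·p₂ ≈ (0.513, 0.692, 0.508); φ = arcsin(p_z) ≈ 30.51°, λ = atan2(p_y, p_x) ≈ 53.45°.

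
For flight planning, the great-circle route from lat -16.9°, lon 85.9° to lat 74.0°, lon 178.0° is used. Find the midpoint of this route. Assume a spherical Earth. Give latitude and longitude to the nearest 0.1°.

≈ lat 34.2°, lon 102.1°

Write both endpoints as unit vectors p₁, p₂ with components (cos φ cos λ, cos φ sin λ, sin φ).
The central angle between the endpoints is δ = arccos(p₁·p₂) ≈ 1.864 rad (106.8°).
Interpolate at f = 1/2 with slerp weights a = sin((1−f)δ)/sin δ ≈ 0.839, b = sin(fδ)/sin δ ≈ 0.839.
p = a·p₁ + b·p₂ ≈ (-0.174, 0.808, 0.562); φ = arcsin(p_z) ≈ 34.22°, λ = atan2(p_y, p_x) ≈ 102.12°.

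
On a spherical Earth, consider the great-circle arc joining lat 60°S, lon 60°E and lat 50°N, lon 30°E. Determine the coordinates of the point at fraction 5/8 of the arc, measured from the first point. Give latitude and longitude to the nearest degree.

The haversine formula gives a central angle δ ≈ 1.966 rad (112.6°) between the endpoints.
Interpolate at f = 5/8 with slerp weights a = sin((1−f)δ)/sin δ ≈ 0.728, b = sin(fδ)/sin δ ≈ 1.021.
p = a·p₁ + b·p₂ ≈ (0.750, 0.644, 0.151); φ = arcsin(p_z) ≈ 8.69°, λ = atan2(p_y, p_x) ≈ 40.62°.

≈ lat 9°N, lon 41°E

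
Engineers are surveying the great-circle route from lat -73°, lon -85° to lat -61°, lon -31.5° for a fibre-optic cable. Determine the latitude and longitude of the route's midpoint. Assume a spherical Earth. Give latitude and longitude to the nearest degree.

≈ lat -69°, lon -51°

The haversine formula gives a central angle δ ≈ 0.401 rad (23.0°) between the endpoints.
Interpolate at f = 1/2 with slerp weights a = sin((1−f)δ)/sin δ ≈ 0.510, b = sin(fδ)/sin δ ≈ 0.510.
p = a·p₁ + b·p₂ ≈ (0.224, -0.278, -0.934); φ = arcsin(p_z) ≈ -69.09°, λ = atan2(p_y, p_x) ≈ -51.14°.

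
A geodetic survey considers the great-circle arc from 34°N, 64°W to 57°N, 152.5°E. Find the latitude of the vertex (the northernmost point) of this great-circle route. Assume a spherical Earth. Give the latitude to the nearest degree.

≈ 74°N

The great circle lies in the plane with unit normal n̂ = (p₁ × p₂)/|p₁ × p₂|.
Here n̂_z ≈ -0.270; the vertex latitude is φ_max = arccos|n̂_z| ≈ 74.3°.
Check via Clairaut: cos φ_max = |cos φ₁| · sin C = cos(34.0°)·sin(19.0°) ≈ 0.270, again giving ≈ 74.3°.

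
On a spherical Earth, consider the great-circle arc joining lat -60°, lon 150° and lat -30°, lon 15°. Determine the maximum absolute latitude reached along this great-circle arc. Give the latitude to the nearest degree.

≈ -72°

The great circle lies in the plane with unit normal n̂ = (p₁ × p₂)/|p₁ × p₂|.
Here n̂_z ≈ -0.309; the vertex latitude is φ_max = arccos|n̂_z| ≈ 72.0°.
Check via Clairaut: cos φ_max = |cos φ₁| · sin C = cos(60.0°)·sin(141.9°) ≈ 0.309, again giving ≈ 72.0°.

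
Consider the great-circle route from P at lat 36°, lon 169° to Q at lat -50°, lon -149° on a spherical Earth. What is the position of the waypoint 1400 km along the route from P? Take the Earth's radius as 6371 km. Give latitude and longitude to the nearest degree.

From cos δ = sin φ₁ sin φ₂ + cos φ₁ cos φ₂ cos Δλ, the central angle is δ ≈ 1.635 rad (93.7°). The total great-circle distance is δ·R ≈ 1.635 × 6371 ≈ 10414 km, so the target fraction is f = 1400/10414 ≈ 0.134.
Interpolate at f ≈ 0.134 with slerp weights a = sin((1−f)δ)/sin δ ≈ 0.990, b = sin(fδ)/sin δ ≈ 0.218.
p = a·p₁ + b·p₂ ≈ (-0.906, 0.080, 0.415); φ = arcsin(p_z) ≈ 24.49°, λ = atan2(p_y, p_x) ≈ 174.93°.

≈ lat 24°, lon 175°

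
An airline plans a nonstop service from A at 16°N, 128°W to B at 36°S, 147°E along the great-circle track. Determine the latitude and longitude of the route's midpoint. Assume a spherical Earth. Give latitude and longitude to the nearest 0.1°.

From cos δ = sin φ₁ sin φ₂ + cos φ₁ cos φ₂ cos Δλ, the central angle is δ ≈ 1.665 rad (95.4°).
Interpolate at f = 1/2 with slerp weights a = sin((1−f)δ)/sin δ ≈ 0.743, b = sin(fδ)/sin δ ≈ 0.743.
p = a·p₁ + b·p₂ ≈ (-0.944, -0.235, -0.232); φ = arcsin(p_z) ≈ -13.41°, λ = atan2(p_y, p_x) ≈ -165.99°.

≈ 13.4°S, 166.0°W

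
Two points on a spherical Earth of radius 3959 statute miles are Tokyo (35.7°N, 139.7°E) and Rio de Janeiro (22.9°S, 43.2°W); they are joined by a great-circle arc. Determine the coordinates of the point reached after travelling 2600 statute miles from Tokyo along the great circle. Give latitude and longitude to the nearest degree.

≈ 71°N, 163°E

From cos δ = sin φ₁ sin φ₂ + cos φ₁ cos φ₂ cos Δλ, the central angle is δ ≈ 2.914 rad (167.0°). The total great-circle distance is δ·R ≈ 2.914 × 3959 ≈ 11536 mi, so the target fraction is f = 2600/11536 ≈ 0.225.
Interpolate at f ≈ 0.225 with slerp weights a = sin((1−f)δ)/sin δ ≈ 3.427, b = sin(fδ)/sin δ ≈ 2.705.
p = a·p₁ + b·p₂ ≈ (-0.306, 0.094, 0.947); φ = arcsin(p_z) ≈ 71.31°, λ = atan2(p_y, p_x) ≈ 162.87°.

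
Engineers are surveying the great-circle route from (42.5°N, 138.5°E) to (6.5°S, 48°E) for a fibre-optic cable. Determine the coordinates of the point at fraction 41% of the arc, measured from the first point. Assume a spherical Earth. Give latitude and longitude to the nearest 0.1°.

Write both endpoints as unit vectors p₁, p₂ with components (cos φ cos λ, cos φ sin λ, sin φ).
The central angle between the endpoints is δ = arccos(p₁·p₂) ≈ 1.654 rad (94.8°).
Interpolate at f = 0.41 with slerp weights a = sin((1−f)δ)/sin δ ≈ 0.831, b = sin(fδ)/sin δ ≈ 0.629.
p = a·p₁ + b·p₂ ≈ (-0.040, 0.871, 0.490); φ = arcsin(p_z) ≈ 29.35°, λ = atan2(p_y, p_x) ≈ 92.66°.

≈ (29.3°N, 92.7°E)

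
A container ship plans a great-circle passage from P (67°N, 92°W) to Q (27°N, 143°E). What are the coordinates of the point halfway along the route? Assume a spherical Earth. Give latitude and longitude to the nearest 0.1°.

≈ (61.7°N, 168.6°E)

Write both endpoints as unit vectors p₁, p₂ with components (cos φ cos λ, cos φ sin λ, sin φ).
The central angle between the endpoints is δ = arccos(p₁·p₂) ≈ 1.351 rad (77.4°).
Interpolate at f = 1/2 with slerp weights a = sin((1−f)δ)/sin δ ≈ 0.641, b = sin(fδ)/sin δ ≈ 0.641.
p = a·p₁ + b·p₂ ≈ (-0.465, 0.093, 0.881); φ = arcsin(p_z) ≈ 61.71°, λ = atan2(p_y, p_x) ≈ 168.64°.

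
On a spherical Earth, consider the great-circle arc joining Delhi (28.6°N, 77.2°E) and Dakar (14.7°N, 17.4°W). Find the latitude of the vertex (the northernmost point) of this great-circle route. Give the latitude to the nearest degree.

The great circle lies in the plane with unit normal n̂ = (p₁ × p₂)/|p₁ × p₂|.
Here n̂_z ≈ -0.848; the vertex latitude is φ_max = arccos|n̂_z| ≈ 32.0°.

≈ 32°N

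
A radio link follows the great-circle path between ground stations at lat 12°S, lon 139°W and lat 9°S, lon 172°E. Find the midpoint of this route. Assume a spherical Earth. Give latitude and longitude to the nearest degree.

≈ lat 12°S, lon 164°W

From cos δ = sin φ₁ sin φ₂ + cos φ₁ cos φ₂ cos Δλ, the central angle is δ ≈ 0.841 rad (48.2°).
Interpolate at f = 1/2 with slerp weights a = sin((1−f)δ)/sin δ ≈ 0.548, b = sin(fδ)/sin δ ≈ 0.548.
p = a·p₁ + b·p₂ ≈ (-0.940, -0.276, -0.200); φ = arcsin(p_z) ≈ -11.51°, λ = atan2(p_y, p_x) ≈ -163.63°.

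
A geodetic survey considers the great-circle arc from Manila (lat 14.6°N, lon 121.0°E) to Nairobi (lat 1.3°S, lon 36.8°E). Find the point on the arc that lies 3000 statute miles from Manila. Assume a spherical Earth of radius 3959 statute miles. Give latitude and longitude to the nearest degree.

Write both endpoints as unit vectors p₁, p₂ with components (cos φ cos λ, cos φ sin λ, sin φ).
The central angle between the endpoints is δ = arccos(p₁·p₂) ≈ 1.479 rad (84.7°). The total great-circle distance is δ·R ≈ 1.479 × 3959 ≈ 5854 mi, so the target fraction is f = 3000/5854 ≈ 0.512.
Interpolate at f ≈ 0.512 with slerp weights a = sin((1−f)δ)/sin δ ≈ 0.663, b = sin(fδ)/sin δ ≈ 0.690.
p = a·p₁ + b·p₂ ≈ (0.222, 0.963, 0.151); φ = arcsin(p_z) ≈ 8.71°, λ = atan2(p_y, p_x) ≈ 77.01°.

≈ lat 9°N, lon 77°E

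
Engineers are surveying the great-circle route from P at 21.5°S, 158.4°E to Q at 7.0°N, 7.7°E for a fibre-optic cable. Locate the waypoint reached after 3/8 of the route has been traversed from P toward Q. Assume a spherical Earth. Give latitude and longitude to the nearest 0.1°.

≈ 30.3°S, 96.7°E

The haversine formula gives a central angle δ ≈ 2.587 rad (148.2°) between the endpoints.
Interpolate at f = 3/8 with slerp weights a = sin((1−f)δ)/sin δ ≈ 1.896, b = sin(fδ)/sin δ ≈ 1.566.
p = a·p₁ + b·p₂ ≈ (-0.100, 0.858, -0.504); φ = arcsin(p_z) ≈ -30.28°, λ = atan2(p_y, p_x) ≈ 96.66°.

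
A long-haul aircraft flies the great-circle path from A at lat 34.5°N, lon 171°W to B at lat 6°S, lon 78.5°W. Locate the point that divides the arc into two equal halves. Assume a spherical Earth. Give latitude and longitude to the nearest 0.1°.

≈ lat 20.1°N, lon 119.2°W

The haversine formula gives a central angle δ ≈ 1.666 rad (95.4°) between the endpoints.
Interpolate at f = 1/2 with slerp weights a = sin((1−f)δ)/sin δ ≈ 0.743, b = sin(fδ)/sin δ ≈ 0.743.
p = a·p₁ + b·p₂ ≈ (-0.458, -0.820, 0.343); φ = arcsin(p_z) ≈ 20.08°, λ = atan2(p_y, p_x) ≈ -119.16°.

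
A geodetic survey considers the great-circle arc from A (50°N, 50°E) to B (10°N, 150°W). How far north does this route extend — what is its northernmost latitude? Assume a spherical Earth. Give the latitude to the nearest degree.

≈ 76°N

The great circle lies in the plane with unit normal n̂ = (p₁ × p₂)/|p₁ × p₂|.
Here n̂_z ≈ +0.244; the vertex latitude is φ_max = arccos|n̂_z| ≈ 75.9°.
Check via Clairaut: cos φ_max = |cos φ₁| · sin C = cos(50.0°)·sin(22.3°) ≈ 0.244, again giving ≈ 75.9°.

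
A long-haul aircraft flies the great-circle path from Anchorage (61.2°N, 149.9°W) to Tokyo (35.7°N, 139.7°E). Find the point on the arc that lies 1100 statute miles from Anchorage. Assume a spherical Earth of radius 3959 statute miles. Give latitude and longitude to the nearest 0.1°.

≈ 58.2°N, 178.8°E

Write both endpoints as unit vectors p₁, p₂ with components (cos φ cos λ, cos φ sin λ, sin φ).
The central angle between the endpoints is δ = arccos(p₁·p₂) ≈ 0.873 rad (50.0°). The total great-circle distance is δ·R ≈ 0.873 × 3959 ≈ 3456 mi, so the target fraction is f = 1100/3456 ≈ 0.318.
Interpolate at f ≈ 0.318 with slerp weights a = sin((1−f)δ)/sin δ ≈ 0.732, b = sin(fδ)/sin δ ≈ 0.358.
p = a·p₁ + b·p₂ ≈ (-0.527, 0.011, 0.850); φ = arcsin(p_z) ≈ 58.21°, λ = atan2(p_y, p_x) ≈ 178.77°.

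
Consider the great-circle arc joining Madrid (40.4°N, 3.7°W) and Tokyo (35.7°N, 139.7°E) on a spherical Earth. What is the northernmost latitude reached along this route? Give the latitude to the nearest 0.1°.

≈ 68.2°N

The great circle lies in the plane with unit normal n̂ = (p₁ × p₂)/|p₁ × p₂|.
Here n̂_z ≈ +0.371; the vertex latitude is φ_max = arccos|n̂_z| ≈ 68.2°.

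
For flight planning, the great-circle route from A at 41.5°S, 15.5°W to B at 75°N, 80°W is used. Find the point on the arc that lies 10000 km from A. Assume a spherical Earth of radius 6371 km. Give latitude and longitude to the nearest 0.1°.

≈ 45.9°N, 39.3°W

Write both endpoints as unit vectors p₁, p₂ with components (cos φ cos λ, cos φ sin λ, sin φ).
The central angle between the endpoints is δ = arccos(p₁·p₂) ≈ 2.161 rad (123.8°). The total great-circle distance is δ·R ≈ 2.161 × 6371 ≈ 13768 km, so the target fraction is f = 10000/13768 ≈ 0.726.
Interpolate at f ≈ 0.726 with slerp weights a = sin((1−f)δ)/sin δ ≈ 0.671, b = sin(fδ)/sin δ ≈ 1.204.
p = a·p₁ + b·p₂ ≈ (0.538, -0.441, 0.718); φ = arcsin(p_z) ≈ 45.89°, λ = atan2(p_y, p_x) ≈ -39.33°.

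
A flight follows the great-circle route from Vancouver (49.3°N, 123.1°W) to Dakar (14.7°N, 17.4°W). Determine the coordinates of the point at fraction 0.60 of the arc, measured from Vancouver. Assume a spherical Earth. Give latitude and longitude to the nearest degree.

Convert each endpoint to a unit vector on the sphere (x = cos φ cos λ, y = cos φ sin λ, z = sin φ).
The central angle between the endpoints is δ = arccos(p₁·p₂) ≈ 1.549 rad (88.8°).
Interpolate at f = 0.60 with slerp weights a = sin((1−f)δ)/sin δ ≈ 0.581, b = sin(fδ)/sin δ ≈ 0.801.
p = a·p₁ + b·p₂ ≈ (0.533, -0.549, 0.644); φ = arcsin(p_z) ≈ 40.07°, λ = atan2(p_y, p_x) ≈ -45.86°.

≈ 40°N, 46°W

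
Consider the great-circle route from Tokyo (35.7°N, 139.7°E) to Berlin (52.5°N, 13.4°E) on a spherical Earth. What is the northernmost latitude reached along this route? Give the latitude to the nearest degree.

≈ 66°N

The great circle lies in the plane with unit normal n̂ = (p₁ × p₂)/|p₁ × p₂|.
Here n̂_z ≈ -0.404; the vertex latitude is φ_max = arccos|n̂_z| ≈ 66.2°.
Check via Clairaut: cos φ_max = |cos φ₁| · sin C = cos(35.7°)·sin(29.9°) ≈ 0.404, again giving ≈ 66.2°.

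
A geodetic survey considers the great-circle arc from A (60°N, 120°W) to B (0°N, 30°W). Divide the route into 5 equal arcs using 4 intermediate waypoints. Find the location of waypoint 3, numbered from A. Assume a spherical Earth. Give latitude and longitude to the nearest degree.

≈ (31°N, 50°W)

Write both endpoints as unit vectors p₁, p₂ with components (cos φ cos λ, cos φ sin λ, sin φ).
The central angle between the endpoints is δ = arccos(p₁·p₂) ≈ 1.571 rad (90.0°).
Interpolate at f = 3/5 with slerp weights a = sin((1−f)δ)/sin δ ≈ 0.588, b = sin(fδ)/sin δ ≈ 0.809.
p = a·p₁ + b·p₂ ≈ (0.554, -0.659, 0.509); φ = arcsin(p_z) ≈ 30.60°, λ = atan2(p_y, p_x) ≈ -49.96°.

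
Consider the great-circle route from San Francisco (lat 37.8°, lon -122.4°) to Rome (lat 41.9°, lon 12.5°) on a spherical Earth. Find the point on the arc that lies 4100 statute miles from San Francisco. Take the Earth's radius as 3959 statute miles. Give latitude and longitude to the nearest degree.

The haversine formula gives a central angle δ ≈ 1.577 rad (90.3°) between the endpoints. The total great-circle distance is δ·R ≈ 1.577 × 3959 ≈ 6242 mi, so the target fraction is f = 4100/6242 ≈ 0.657.
Interpolate at f ≈ 0.657 with slerp weights a = sin((1−f)δ)/sin δ ≈ 0.515, b = sin(fδ)/sin δ ≈ 0.860.
p = a·p₁ + b·p₂ ≈ (0.407, -0.205, 0.890); φ = arcsin(p_z) ≈ 62.89°, λ = atan2(p_y, p_x) ≈ -26.73°.

≈ lat 63°, lon -27°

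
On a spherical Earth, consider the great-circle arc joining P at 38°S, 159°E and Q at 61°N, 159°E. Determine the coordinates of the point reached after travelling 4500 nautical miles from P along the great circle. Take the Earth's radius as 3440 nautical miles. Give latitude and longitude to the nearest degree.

≈ 37°N, 159°E

Write both endpoints as unit vectors p₁, p₂ with components (cos φ cos λ, cos φ sin λ, sin φ).
The central angle between the endpoints is δ = arccos(p₁·p₂) ≈ 1.728 rad (99.0°). The total great-circle distance is δ·R ≈ 1.728 × 3440 ≈ 5944 nmi, so the target fraction is f = 4500/5944 ≈ 0.757.
Interpolate at f ≈ 0.757 with slerp weights a = sin((1−f)δ)/sin δ ≈ 0.413, b = sin(fδ)/sin δ ≈ 0.978.
p = a·p₁ + b·p₂ ≈ (-0.746, 0.286, 0.601); φ = arcsin(p_z) ≈ 36.95°, λ = atan2(p_y, p_x) ≈ 159.00°.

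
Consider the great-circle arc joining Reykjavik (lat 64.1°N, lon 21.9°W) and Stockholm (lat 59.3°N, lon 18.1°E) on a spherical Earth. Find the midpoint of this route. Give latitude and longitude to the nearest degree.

≈ lat 63°N, lon 0°E

The haversine formula gives a central angle δ ≈ 0.335 rad (19.2°) between the endpoints.
Interpolate at f = 1/2 with slerp weights a = sin((1−f)δ)/sin δ ≈ 0.507, b = sin(fδ)/sin δ ≈ 0.507.
p = a·p₁ + b·p₂ ≈ (0.452, -0.002, 0.892); φ = arcsin(p_z) ≈ 63.15°, λ = atan2(p_y, p_x) ≈ -0.28°.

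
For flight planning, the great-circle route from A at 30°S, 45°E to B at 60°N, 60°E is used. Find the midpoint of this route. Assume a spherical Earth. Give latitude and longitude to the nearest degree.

Write both endpoints as unit vectors p₁, p₂ with components (cos φ cos λ, cos φ sin λ, sin φ).
The central angle between the endpoints is δ = arccos(p₁·p₂) ≈ 1.586 rad (90.8°).
Interpolate at f = 1/2 with slerp weights a = sin((1−f)δ)/sin δ ≈ 0.712, b = sin(fδ)/sin δ ≈ 0.712.
p = a·p₁ + b·p₂ ≈ (0.614, 0.745, 0.261); φ = arcsin(p_z) ≈ 15.11°, λ = atan2(p_y, p_x) ≈ 50.48°.

≈ 15°N, 50°E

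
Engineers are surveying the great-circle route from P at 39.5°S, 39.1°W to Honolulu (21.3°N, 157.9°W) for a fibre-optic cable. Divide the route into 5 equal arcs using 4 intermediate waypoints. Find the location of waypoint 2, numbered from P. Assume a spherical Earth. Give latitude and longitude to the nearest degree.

≈ 24°S, 96°W

Convert each endpoint to a unit vector on the sphere (x = cos φ cos λ, y = cos φ sin λ, z = sin φ).
The central angle between the endpoints is δ = arccos(p₁·p₂) ≈ 2.186 rad (125.3°).
Interpolate at f = 2/5 with slerp weights a = sin((1−f)δ)/sin δ ≈ 1.184, b = sin(fδ)/sin δ ≈ 0.940.
p = a·p₁ + b·p₂ ≈ (-0.102, -0.906, -0.412); φ = arcsin(p_z) ≈ -24.31°, λ = atan2(p_y, p_x) ≈ -96.44°.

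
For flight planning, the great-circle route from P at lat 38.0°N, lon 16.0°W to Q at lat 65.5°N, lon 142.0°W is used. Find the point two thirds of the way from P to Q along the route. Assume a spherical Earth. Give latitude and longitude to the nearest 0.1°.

≈ lat 72.9°N, lon 77.3°W

Write both endpoints as unit vectors p₁, p₂ with components (cos φ cos λ, cos φ sin λ, sin φ).
The central angle between the endpoints is δ = arccos(p₁·p₂) ≈ 1.194 rad (68.4°).
Interpolate at f = 2/3 with slerp weights a = sin((1−f)δ)/sin δ ≈ 0.417, b = sin(fδ)/sin δ ≈ 0.768.
p = a·p₁ + b·p₂ ≈ (0.065, -0.287, 0.956); φ = arcsin(p_z) ≈ 72.91°, λ = atan2(p_y, p_x) ≈ -77.30°.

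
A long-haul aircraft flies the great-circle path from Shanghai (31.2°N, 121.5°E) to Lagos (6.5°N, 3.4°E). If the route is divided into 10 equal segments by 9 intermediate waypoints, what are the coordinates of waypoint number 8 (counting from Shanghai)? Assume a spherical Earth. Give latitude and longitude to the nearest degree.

≈ 19°N, 22°E

The haversine formula gives a central angle δ ≈ 1.919 rad (110.0°) between the endpoints.
Interpolate at f = 8/10 with slerp weights a = sin((1−f)δ)/sin δ ≈ 0.399, b = sin(fδ)/sin δ ≈ 1.063.
p = a·p₁ + b·p₂ ≈ (0.877, 0.353, 0.327); φ = arcsin(p_z) ≈ 19.08°, λ = atan2(p_y, p_x) ≈ 21.95°.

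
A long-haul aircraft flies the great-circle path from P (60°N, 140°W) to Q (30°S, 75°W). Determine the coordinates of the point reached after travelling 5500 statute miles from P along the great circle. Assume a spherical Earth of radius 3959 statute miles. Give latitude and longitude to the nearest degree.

From cos δ = sin φ₁ sin φ₂ + cos φ₁ cos φ₂ cos Δλ, the central angle is δ ≈ 1.823 rad (104.5°). The total great-circle distance is δ·R ≈ 1.823 × 3959 ≈ 7219 mi, so the target fraction is f = 5500/7219 ≈ 0.762.
Interpolate at f ≈ 0.762 with slerp weights a = sin((1−f)δ)/sin δ ≈ 0.435, b = sin(fδ)/sin δ ≈ 1.016.
p = a·p₁ + b·p₂ ≈ (0.061, -0.989, -0.132); φ = arcsin(p_z) ≈ -7.56°, λ = atan2(p_y, p_x) ≈ -86.46°.

≈ (8°S, 86°W)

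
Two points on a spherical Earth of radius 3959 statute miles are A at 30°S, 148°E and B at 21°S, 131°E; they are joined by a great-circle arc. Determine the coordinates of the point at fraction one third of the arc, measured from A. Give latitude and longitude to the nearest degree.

The haversine formula gives a central angle δ ≈ 0.310 rad (17.8°) between the endpoints.
Interpolate at f = 1/3 with slerp weights a = sin((1−f)δ)/sin δ ≈ 0.673, b = sin(fδ)/sin δ ≈ 0.338.
p = a·p₁ + b·p₂ ≈ (-0.701, 0.547, -0.457); φ = arcsin(p_z) ≈ -27.23°, λ = atan2(p_y, p_x) ≈ 142.04°.

≈ 27°S, 142°E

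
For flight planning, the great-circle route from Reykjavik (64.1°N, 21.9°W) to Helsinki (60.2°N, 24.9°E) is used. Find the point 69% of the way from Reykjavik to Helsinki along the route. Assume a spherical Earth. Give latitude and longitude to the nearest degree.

≈ 63°N, 12°E

Convert each endpoint to a unit vector on the sphere (x = cos φ cos λ, y = cos φ sin λ, z = sin φ).
The central angle between the endpoints is δ = arccos(p₁·p₂) ≈ 0.379 rad (21.7°).
Interpolate at f = 0.69 with slerp weights a = sin((1−f)δ)/sin δ ≈ 0.317, b = sin(fδ)/sin δ ≈ 0.699.
p = a·p₁ + b·p₂ ≈ (0.443, 0.095, 0.891); φ = arcsin(p_z) ≈ 63.04°, λ = atan2(p_y, p_x) ≈ 12.04°.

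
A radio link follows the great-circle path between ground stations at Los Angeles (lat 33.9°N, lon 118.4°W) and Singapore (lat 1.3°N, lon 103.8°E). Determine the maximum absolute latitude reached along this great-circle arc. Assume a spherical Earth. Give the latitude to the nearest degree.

The great circle lies in the plane with unit normal n̂ = (p₁ × p₂)/|p₁ × p₂|.
Here n̂_z ≈ -0.698; the vertex latitude is φ_max = arccos|n̂_z| ≈ 45.7°.
Check via Clairaut: cos φ_max = |cos φ₁| · sin C = cos(33.9°)·sin(57.3°) ≈ 0.698, again giving ≈ 45.7°.

≈ 46°N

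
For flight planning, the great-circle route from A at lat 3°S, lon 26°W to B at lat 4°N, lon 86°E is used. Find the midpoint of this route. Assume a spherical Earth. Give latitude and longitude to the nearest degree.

Convert each endpoint to a unit vector on the sphere (x = cos φ cos λ, y = cos φ sin λ, z = sin φ).
The central angle between the endpoints is δ = arccos(p₁·p₂) ≈ 1.957 rad (112.1°).
Interpolate at f = 1/2 with slerp weights a = sin((1−f)δ)/sin δ ≈ 0.896, b = sin(fδ)/sin δ ≈ 0.896.
p = a·p₁ + b·p₂ ≈ (0.866, 0.499, 0.016); φ = arcsin(p_z) ≈ 0.89°, λ = atan2(p_y, p_x) ≈ 29.95°.

≈ lat 1°N, lon 30°E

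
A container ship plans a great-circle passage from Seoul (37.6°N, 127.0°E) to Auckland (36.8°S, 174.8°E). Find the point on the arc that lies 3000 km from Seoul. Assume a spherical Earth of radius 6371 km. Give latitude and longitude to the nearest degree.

The haversine formula gives a central angle δ ≈ 1.510 rad (86.5°) between the endpoints. The total great-circle distance is δ·R ≈ 1.510 × 6371 ≈ 9621 km, so the target fraction is f = 3000/9621 ≈ 0.312.
Interpolate at f ≈ 0.312 with slerp weights a = sin((1−f)δ)/sin δ ≈ 0.864, b = sin(fδ)/sin δ ≈ 0.455.
p = a·p₁ + b·p₂ ≈ (-0.774, 0.579, 0.255); φ = arcsin(p_z) ≈ 14.75°, λ = atan2(p_y, p_x) ≈ 143.19°.

≈ 15°N, 143°E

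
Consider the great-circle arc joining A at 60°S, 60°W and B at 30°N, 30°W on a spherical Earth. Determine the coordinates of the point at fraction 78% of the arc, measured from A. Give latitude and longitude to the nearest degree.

Write both endpoints as unit vectors p₁, p₂ with components (cos φ cos λ, cos φ sin λ, sin φ).
The central angle between the endpoints is δ = arccos(p₁·p₂) ≈ 1.629 rad (93.3°).
Interpolate at f = 0.78 with slerp weights a = sin((1−f)δ)/sin δ ≈ 0.351, b = sin(fδ)/sin δ ≈ 0.957.
p = a·p₁ + b·p₂ ≈ (0.805, -0.566, 0.174); φ = arcsin(p_z) ≈ 10.03°, λ = atan2(p_y, p_x) ≈ -35.12°.

≈ 10°N, 35°W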